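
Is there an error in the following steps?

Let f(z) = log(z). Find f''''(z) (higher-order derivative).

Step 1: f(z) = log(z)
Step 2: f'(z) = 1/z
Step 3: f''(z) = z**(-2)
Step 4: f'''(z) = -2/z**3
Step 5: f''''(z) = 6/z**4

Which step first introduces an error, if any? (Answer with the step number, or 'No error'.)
Step 3

Step 3 is incorrect due to a sign flip.
The step shows: z**(-2)
The correct value should be: -1/z**2

Explanation: The sign of the whole expression was flipped: the term -1/z**2 was incorrectly written as z**(-2)
The later steps are derived from this incorrect expression, so the error originates in Step 3.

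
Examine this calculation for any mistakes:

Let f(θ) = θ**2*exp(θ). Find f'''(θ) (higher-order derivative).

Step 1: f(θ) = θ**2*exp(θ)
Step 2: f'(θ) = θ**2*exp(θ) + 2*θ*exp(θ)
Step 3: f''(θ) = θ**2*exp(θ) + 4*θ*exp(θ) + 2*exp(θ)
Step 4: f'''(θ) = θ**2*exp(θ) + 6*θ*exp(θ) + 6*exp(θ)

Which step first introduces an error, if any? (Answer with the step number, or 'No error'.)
No error

All steps in this derivation are correct.
The final answer f'''(θ) = θ**2*exp(θ) + 6*θ*exp(θ) + 6*exp(θ) is valid.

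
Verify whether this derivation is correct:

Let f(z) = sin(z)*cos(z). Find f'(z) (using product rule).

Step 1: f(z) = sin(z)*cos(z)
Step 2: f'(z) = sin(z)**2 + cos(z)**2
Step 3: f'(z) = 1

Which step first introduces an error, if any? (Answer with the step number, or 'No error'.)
Step 2

Step 2 is incorrect due to a sign flip.
The step shows: sin(z)**2 + cos(z)**2
The correct value should be: -sin(z)**2 + cos(z)**2

Explanation: The sign of one term was flipped: the term -sin(z)**2 was incorrectly written as sin(z)**2
The later steps are derived from this incorrect expression, so the error originates in Step 2.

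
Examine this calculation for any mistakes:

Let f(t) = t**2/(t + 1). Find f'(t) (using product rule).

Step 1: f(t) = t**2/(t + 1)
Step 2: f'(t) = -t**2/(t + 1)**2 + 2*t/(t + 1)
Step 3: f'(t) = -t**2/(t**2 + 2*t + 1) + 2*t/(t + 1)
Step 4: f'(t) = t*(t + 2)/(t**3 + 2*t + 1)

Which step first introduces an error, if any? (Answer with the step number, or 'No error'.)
Step 4

Step 4 is incorrect due to a wrong exponent.
The step shows: t*(t + 2)/(t**3 + 2*t + 1)
The correct value should be: t*(t + 2)/(t**2 + 2*t + 1)

Explanation: The exponent 2 on t was incorrectly written as 3: the term t*(t + 2)/(t**2 + 2*t + 1) was incorrectly written as t*(t + 2)/(t**3 + 2*t + 1)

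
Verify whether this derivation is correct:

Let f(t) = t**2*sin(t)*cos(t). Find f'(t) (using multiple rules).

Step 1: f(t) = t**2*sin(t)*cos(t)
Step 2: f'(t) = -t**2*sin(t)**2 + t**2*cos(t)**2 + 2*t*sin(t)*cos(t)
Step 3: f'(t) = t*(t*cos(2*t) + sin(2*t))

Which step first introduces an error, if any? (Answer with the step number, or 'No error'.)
No error

All steps in this derivation are correct.
The final answer f'(t) = t*(t*cos(2*t) + sin(2*t)) is valid.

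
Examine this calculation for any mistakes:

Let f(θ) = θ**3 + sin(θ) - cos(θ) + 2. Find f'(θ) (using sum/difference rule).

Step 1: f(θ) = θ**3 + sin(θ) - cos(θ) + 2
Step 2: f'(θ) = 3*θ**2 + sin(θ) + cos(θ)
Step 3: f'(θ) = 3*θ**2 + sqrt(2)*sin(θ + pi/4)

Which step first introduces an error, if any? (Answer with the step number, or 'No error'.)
No error

All steps in this derivation are correct.
The final answer f'(θ) = 3*θ**2 + sqrt(2)*sin(θ + pi/4) is valid.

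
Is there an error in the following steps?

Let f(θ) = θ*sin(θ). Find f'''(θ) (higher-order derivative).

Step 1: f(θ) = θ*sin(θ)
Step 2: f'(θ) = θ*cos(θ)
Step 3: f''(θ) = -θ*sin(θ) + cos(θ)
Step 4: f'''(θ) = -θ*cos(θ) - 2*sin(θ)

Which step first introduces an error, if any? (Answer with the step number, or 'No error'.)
Step 2

Step 2 is incorrect due to a dropped term.
The step shows: θ*cos(θ)
The correct value should be: θ*cos(θ) + sin(θ)

Explanation: A term was dropped: the term sin(θ) was incorrectly omitted
The later steps are derived from this incorrect expression, so the error originates in Step 2.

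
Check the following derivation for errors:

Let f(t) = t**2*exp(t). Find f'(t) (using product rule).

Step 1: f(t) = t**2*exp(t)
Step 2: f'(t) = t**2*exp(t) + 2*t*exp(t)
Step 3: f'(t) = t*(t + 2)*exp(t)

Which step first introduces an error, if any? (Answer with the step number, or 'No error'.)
No error

All steps in this derivation are correct.
The final answer f'(t) = t*(t + 2)*exp(t) is valid.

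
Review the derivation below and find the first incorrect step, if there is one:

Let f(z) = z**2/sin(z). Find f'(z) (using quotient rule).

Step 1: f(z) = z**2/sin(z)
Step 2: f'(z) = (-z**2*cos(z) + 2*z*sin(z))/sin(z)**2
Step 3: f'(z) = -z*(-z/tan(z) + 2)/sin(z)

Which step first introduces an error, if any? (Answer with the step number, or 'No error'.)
Step 3

Step 3 is incorrect due to a sign flip.
The step shows: -z*(-z/tan(z) + 2)/sin(z)
The correct value should be: z*(-z/tan(z) + 2)/sin(z)

Explanation: The sign of the whole expression was flipped: the term z*(-z/tan(z) + 2)/sin(z) was incorrectly written as -z*(-z/tan(z) + 2)/sin(z)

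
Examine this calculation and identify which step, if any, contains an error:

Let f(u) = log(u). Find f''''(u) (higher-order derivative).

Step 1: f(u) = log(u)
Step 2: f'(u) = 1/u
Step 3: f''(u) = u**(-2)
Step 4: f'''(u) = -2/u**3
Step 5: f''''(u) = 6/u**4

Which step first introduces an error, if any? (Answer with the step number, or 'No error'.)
Step 3

Step 3 is incorrect due to a sign flip.
The step shows: u**(-2)
The correct value should be: -1/u**2

Explanation: The sign of the whole expression was flipped: the term -1/u**2 was incorrectly written as u**(-2)
The later steps are derived from this incorrect expression, so the error originates in Step 3.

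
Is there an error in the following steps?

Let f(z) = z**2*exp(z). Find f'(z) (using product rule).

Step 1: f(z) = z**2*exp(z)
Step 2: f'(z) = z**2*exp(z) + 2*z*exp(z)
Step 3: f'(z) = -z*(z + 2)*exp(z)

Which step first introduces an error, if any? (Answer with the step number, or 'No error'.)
Step 3

Step 3 is incorrect due to a sign flip.
The step shows: -z*(z + 2)*exp(z)
The correct value should be: z*(z + 2)*exp(z)

Explanation: The sign of the whole expression was flipped: the term z*(z + 2)*exp(z) was incorrectly written as -z*(z + 2)*exp(z)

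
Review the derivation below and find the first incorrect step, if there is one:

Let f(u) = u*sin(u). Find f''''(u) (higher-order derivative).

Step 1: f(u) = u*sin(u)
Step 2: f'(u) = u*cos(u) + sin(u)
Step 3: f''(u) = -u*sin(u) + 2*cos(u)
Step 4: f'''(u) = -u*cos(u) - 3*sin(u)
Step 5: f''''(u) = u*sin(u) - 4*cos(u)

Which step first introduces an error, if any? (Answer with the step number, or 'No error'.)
No error

All steps in this derivation are correct.
The final answer f''''(u) = u*sin(u) - 4*cos(u) is valid.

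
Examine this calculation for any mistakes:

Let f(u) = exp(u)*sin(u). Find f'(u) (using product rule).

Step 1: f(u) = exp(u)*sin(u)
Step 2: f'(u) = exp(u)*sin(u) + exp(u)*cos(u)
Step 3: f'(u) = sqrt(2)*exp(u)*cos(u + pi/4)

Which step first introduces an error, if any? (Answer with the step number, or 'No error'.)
Step 3

Step 3 is incorrect due to a wrong trig function.
The step shows: sqrt(2)*exp(u)*cos(u + pi/4)
The correct value should be: sqrt(2)*exp(u)*sin(u + pi/4)

Explanation: sin(u + pi/4) was incorrectly written as cos(u + pi/4): the term sqrt(2)*exp(u)*sin(u + pi/4) was incorrectly written as sqrt(2)*exp(u)*cos(u + pi/4)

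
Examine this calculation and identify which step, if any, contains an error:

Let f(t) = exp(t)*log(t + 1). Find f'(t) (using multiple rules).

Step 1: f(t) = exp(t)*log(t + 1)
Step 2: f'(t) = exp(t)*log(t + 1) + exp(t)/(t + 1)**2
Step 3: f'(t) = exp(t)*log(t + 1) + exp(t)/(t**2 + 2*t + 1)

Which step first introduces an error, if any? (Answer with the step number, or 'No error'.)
Step 2

Step 2 is incorrect due to a wrong exponent.
The step shows: exp(t)*log(t + 1) + exp(t)/(t + 1)**2
The correct value should be: exp(t)*log(t + 1) + exp(t)/(t + 1)

Explanation: The exponent -1 on t + 1 was incorrectly written as -2: the term exp(t)/(t + 1) was incorrectly written as exp(t)/(t + 1)**2
The later steps are derived from this incorrect expression, so the error originates in Step 2.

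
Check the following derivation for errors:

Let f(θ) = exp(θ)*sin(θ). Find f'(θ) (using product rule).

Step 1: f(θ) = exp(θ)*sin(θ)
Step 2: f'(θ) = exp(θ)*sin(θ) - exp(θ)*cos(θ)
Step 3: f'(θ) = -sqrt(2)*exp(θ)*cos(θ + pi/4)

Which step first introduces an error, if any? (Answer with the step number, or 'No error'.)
Step 2

Step 2 is incorrect due to a sign flip.
The step shows: exp(θ)*sin(θ) - exp(θ)*cos(θ)
The correct value should be: exp(θ)*sin(θ) + exp(θ)*cos(θ)

Explanation: The sign of one term was flipped: the term exp(θ)*cos(θ) was incorrectly written as -exp(θ)*cos(θ)
The later steps are derived from this incorrect expression, so the error originates in Step 2.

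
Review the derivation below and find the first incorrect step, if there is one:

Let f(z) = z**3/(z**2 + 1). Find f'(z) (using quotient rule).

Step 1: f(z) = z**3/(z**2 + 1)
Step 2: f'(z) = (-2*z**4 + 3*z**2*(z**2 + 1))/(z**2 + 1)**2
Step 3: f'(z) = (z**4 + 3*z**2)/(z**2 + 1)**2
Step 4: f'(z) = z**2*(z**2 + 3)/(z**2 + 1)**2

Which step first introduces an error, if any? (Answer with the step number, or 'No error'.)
No error

All steps in this derivation are correct.
The final answer f'(z) = z**2*(z**2 + 3)/(z**2 + 1)**2 is valid.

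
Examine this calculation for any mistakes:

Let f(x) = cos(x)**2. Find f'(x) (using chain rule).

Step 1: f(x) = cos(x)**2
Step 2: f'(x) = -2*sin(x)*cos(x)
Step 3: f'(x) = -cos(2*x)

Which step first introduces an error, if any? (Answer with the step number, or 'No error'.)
Step 3

Step 3 is incorrect due to a wrong trig function.
The step shows: -cos(2*x)
The correct value should be: -sin(2*x)

Explanation: sin(2*x) was incorrectly written as cos(2*x): the term -sin(2*x) was incorrectly written as -cos(2*x)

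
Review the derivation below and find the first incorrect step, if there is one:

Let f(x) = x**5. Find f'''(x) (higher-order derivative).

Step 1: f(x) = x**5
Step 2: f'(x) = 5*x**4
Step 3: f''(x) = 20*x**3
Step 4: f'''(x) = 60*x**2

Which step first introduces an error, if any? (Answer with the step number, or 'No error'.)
No error

All steps in this derivation are correct.
The final answer f'''(x) = 60*x**2 is valid.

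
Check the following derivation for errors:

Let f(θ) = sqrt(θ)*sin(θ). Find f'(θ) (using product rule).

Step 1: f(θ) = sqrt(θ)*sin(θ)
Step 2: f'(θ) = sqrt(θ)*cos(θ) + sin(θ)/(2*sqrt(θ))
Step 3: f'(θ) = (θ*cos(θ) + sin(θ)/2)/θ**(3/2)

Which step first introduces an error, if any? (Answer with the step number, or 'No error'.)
Step 3

Step 3 is incorrect due to a wrong exponent.
The step shows: (θ*cos(θ) + sin(θ)/2)/θ**(3/2)
The correct value should be: (θ*cos(θ) + sin(θ)/2)/sqrt(θ)

Explanation: The exponent -1/2 on θ was incorrectly written as -3/2: the term (θ*cos(θ) + sin(θ)/2)/sqrt(θ) was incorrectly written as (θ*cos(θ) + sin(θ)/2)/θ**(3/2)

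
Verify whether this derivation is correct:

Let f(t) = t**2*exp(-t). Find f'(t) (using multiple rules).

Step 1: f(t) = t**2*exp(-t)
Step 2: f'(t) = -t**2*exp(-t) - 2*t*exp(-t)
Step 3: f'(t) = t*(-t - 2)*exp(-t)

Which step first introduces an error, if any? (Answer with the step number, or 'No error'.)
Step 2

Step 2 is incorrect due to a sign flip.
The step shows: -t**2*exp(-t) - 2*t*exp(-t)
The correct value should be: -t**2*exp(-t) + 2*t*exp(-t)

Explanation: The sign of one term was flipped: the term 2*t*exp(-t) was incorrectly written as -2*t*exp(-t)
The later steps are derived from this incorrect expression, so the error originates in Step 2.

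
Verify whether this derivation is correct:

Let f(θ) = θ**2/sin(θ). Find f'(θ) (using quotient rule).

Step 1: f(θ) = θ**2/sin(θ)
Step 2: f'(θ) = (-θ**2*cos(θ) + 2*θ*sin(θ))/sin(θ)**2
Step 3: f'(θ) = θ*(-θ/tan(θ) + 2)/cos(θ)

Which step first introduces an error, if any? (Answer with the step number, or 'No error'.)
Step 3

Step 3 is incorrect due to a wrong trig function.
The step shows: θ*(-θ/tan(θ) + 2)/cos(θ)
The correct value should be: θ*(-θ/tan(θ) + 2)/sin(θ)

Explanation: sin(θ) was incorrectly written as cos(θ): the term θ*(-θ/tan(θ) + 2)/sin(θ) was incorrectly written as θ*(-θ/tan(θ) + 2)/cos(θ)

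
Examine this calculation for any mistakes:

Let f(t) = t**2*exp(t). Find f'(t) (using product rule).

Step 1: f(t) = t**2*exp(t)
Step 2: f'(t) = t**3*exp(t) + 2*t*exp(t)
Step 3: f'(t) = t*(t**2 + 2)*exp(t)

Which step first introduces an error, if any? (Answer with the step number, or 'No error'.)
Step 2

Step 2 is incorrect due to a wrong exponent.
The step shows: t**3*exp(t) + 2*t*exp(t)
The correct value should be: t**2*exp(t) + 2*t*exp(t)

Explanation: The exponent 2 on t was incorrectly written as 3: the term t**2*exp(t) was incorrectly written as t**3*exp(t)
The later steps are derived from this incorrect expression, so the error originates in Step 2.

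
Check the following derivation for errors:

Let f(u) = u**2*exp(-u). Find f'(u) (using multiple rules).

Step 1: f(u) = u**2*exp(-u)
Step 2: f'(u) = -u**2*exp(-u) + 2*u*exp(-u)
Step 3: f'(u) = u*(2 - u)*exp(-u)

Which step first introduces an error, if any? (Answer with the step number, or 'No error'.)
No error

All steps in this derivation are correct.
The final answer f'(u) = u*(2 - u)*exp(-u) is valid.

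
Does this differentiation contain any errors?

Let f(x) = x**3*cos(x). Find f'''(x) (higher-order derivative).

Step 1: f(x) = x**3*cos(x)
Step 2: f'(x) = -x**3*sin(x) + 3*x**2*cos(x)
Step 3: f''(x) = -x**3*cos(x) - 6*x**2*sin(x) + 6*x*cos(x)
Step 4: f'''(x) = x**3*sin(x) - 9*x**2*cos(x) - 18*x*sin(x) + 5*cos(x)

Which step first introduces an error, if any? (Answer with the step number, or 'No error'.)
Step 4

Step 4 is incorrect due to a wrong coefficient.
The step shows: x**3*sin(x) - 9*x**2*cos(x) - 18*x*sin(x) + 5*cos(x)
The correct value should be: x**3*sin(x) - 9*x**2*cos(x) - 18*x*sin(x) + 6*cos(x)

Explanation: The coefficient 6 was incorrectly written as 5: the term 6*cos(x) was incorrectly written as 5*cos(x)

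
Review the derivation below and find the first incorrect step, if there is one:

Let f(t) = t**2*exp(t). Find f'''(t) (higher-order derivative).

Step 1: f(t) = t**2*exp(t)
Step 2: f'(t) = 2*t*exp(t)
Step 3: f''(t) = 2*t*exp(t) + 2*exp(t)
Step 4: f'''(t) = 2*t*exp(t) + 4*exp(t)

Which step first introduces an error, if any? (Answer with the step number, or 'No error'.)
Step 2

Step 2 is incorrect due to a dropped term.
The step shows: 2*t*exp(t)
The correct value should be: t**2*exp(t) + 2*t*exp(t)

Explanation: A term was dropped: the term t**2*exp(t) was incorrectly omitted
The later steps are derived from this incorrect expression, so the error originates in Step 2.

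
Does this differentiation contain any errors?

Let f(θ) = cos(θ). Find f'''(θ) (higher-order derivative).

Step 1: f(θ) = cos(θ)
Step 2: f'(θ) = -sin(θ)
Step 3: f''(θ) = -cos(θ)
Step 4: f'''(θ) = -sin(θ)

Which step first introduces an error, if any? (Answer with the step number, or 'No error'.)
Step 4

Step 4 is incorrect due to a sign flip.
The step shows: -sin(θ)
The correct value should be: sin(θ)

Explanation: The sign of the whole expression was flipped: the term sin(θ) was incorrectly written as -sin(θ)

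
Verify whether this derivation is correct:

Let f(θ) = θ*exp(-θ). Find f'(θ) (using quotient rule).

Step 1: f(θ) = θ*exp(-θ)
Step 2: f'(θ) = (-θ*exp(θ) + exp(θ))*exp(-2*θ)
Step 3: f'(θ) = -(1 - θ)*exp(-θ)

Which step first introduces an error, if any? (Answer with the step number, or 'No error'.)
Step 3

Step 3 is incorrect due to a sign flip.
The step shows: -(1 - θ)*exp(-θ)
The correct value should be: (1 - θ)*exp(-θ)

Explanation: The sign of the whole expression was flipped: the term (1 - θ)*exp(-θ) was incorrectly written as -(1 - θ)*exp(-θ)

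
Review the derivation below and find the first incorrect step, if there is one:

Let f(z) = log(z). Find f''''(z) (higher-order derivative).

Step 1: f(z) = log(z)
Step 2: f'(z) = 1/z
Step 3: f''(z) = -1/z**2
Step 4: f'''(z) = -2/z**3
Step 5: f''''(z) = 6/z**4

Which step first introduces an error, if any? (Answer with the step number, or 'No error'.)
Step 4

Step 4 is incorrect due to a sign flip.
The step shows: -2/z**3
The correct value should be: 2/z**3

Explanation: The sign of the whole expression was flipped: the term 2/z**3 was incorrectly written as -2/z**3
The later steps are derived from this incorrect expression, so the error originates in Step 4.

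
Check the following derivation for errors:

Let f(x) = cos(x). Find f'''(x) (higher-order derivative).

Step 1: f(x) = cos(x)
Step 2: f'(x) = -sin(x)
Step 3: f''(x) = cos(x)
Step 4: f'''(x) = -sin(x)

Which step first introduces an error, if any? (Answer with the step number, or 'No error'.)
Step 3

Step 3 is incorrect due to a sign flip.
The step shows: cos(x)
The correct value should be: -cos(x)

Explanation: The sign of the whole expression was flipped: the term -cos(x) was incorrectly written as cos(x)
The later steps are derived from this incorrect expression, so the error originates in Step 3.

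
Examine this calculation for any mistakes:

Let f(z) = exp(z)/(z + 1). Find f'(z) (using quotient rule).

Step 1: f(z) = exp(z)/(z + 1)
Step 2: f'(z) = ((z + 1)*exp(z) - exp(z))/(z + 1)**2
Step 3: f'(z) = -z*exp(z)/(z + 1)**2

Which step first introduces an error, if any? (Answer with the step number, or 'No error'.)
Step 3

Step 3 is incorrect due to a sign flip.
The step shows: -z*exp(z)/(z + 1)**2
The correct value should be: z*exp(z)/(z + 1)**2

Explanation: The sign of the whole expression was flipped: the term z*exp(z)/(z + 1)**2 was incorrectly written as -z*exp(z)/(z + 1)**2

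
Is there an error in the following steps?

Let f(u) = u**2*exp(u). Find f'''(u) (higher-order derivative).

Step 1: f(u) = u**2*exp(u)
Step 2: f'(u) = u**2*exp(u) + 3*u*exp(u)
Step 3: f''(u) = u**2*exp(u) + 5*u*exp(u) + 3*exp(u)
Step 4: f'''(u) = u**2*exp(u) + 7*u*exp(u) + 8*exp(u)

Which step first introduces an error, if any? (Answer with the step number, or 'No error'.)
Step 2

Step 2 is incorrect due to a wrong coefficient.
The step shows: u**2*exp(u) + 3*u*exp(u)
The correct value should be: u**2*exp(u) + 2*u*exp(u)

Explanation: The coefficient 2 was incorrectly written as 3: the term 2*u*exp(u) was incorrectly written as 3*u*exp(u)
The later steps are derived from this incorrect expression, so the error originates in Step 2.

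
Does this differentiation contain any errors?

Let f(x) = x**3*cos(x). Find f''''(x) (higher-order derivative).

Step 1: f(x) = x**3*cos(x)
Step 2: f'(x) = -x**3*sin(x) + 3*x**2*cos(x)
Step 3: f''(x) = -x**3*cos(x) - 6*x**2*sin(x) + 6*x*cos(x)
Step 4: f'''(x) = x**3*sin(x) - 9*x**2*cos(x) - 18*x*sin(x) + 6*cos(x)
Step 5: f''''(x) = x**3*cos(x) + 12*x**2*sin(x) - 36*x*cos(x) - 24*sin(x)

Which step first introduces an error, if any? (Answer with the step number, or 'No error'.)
No error

All steps in this derivation are correct.
The final answer f''''(x) = x**3*cos(x) + 12*x**2*sin(x) - 36*x*cos(x) - 24*sin(x) is valid.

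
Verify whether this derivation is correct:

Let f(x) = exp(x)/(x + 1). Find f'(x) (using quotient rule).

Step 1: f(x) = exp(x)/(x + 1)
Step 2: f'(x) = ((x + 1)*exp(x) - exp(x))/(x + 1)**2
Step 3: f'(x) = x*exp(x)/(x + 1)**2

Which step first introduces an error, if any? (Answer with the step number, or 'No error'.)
No error

All steps in this derivation are correct.
The final answer f'(x) = x*exp(x)/(x + 1)**2 is valid.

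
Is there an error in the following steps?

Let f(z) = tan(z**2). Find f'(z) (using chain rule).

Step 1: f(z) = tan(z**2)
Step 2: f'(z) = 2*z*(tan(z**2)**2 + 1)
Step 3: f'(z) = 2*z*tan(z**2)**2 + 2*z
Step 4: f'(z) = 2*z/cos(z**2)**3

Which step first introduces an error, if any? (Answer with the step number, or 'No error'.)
Step 4

Step 4 is incorrect due to a wrong exponent.
The step shows: 2*z/cos(z**2)**3
The correct value should be: 2*z/cos(z**2)**2

Explanation: The exponent -2 on cos(z**2) was incorrectly written as -3: the term 2*z/cos(z**2)**2 was incorrectly written as 2*z/cos(z**2)**3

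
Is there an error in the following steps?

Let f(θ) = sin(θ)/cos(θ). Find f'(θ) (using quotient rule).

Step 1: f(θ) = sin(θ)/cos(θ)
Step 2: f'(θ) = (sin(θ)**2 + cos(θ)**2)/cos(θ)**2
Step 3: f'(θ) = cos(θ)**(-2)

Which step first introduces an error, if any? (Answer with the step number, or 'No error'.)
No error

All steps in this derivation are correct.
The final answer f'(θ) = cos(θ)**(-2) is valid.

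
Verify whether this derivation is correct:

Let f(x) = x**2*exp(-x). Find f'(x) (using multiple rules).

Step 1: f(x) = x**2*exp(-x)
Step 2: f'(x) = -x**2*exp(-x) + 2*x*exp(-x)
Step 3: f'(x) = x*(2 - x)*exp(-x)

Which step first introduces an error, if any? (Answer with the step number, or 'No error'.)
No error

All steps in this derivation are correct.
The final answer f'(x) = x*(2 - x)*exp(-x) is valid.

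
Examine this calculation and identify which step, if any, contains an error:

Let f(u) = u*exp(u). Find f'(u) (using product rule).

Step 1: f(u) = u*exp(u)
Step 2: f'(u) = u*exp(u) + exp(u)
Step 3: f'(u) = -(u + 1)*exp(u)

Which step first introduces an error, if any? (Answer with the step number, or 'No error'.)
Step 3

Step 3 is incorrect due to a sign flip.
The step shows: -(u + 1)*exp(u)
The correct value should be: (u + 1)*exp(u)

Explanation: The sign of the whole expression was flipped: the term (u + 1)*exp(u) was incorrectly written as -(u + 1)*exp(u)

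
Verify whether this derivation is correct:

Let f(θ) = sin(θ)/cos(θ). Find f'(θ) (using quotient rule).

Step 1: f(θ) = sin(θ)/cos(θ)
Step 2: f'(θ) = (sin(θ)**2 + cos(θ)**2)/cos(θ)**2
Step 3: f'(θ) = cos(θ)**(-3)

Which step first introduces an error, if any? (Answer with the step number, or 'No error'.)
Step 3

Step 3 is incorrect due to a wrong exponent.
The step shows: cos(θ)**(-3)
The correct value should be: cos(θ)**(-2)

Explanation: The exponent -2 on cos(θ) was incorrectly written as -3: the term cos(θ)**(-2) was incorrectly written as cos(θ)**(-3)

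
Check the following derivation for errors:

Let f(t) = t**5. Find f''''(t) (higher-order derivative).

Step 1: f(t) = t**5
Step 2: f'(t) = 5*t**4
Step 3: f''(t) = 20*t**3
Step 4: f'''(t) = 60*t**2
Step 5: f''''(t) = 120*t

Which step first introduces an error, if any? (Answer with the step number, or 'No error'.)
No error

All steps in this derivation are correct.
The final answer f''''(t) = 120*t is valid.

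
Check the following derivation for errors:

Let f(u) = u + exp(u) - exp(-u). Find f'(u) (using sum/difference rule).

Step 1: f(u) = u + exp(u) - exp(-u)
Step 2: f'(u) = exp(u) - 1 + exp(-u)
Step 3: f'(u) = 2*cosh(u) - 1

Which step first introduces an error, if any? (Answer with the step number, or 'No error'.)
Step 2

Step 2 is incorrect due to a sign flip.
The step shows: exp(u) - 1 + exp(-u)
The correct value should be: exp(u) + 1 + exp(-u)

Explanation: The sign of one term was flipped: the term 1 was incorrectly written as -1
The later steps are derived from this incorrect expression, so the error originates in Step 2.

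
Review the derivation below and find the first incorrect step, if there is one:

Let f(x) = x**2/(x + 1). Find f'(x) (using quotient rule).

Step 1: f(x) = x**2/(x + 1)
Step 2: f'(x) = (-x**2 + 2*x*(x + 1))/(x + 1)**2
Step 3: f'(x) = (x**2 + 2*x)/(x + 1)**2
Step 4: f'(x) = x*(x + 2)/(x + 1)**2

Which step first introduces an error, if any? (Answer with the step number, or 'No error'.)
No error

All steps in this derivation are correct.
The final answer f'(x) = x*(x + 2)/(x + 1)**2 is valid.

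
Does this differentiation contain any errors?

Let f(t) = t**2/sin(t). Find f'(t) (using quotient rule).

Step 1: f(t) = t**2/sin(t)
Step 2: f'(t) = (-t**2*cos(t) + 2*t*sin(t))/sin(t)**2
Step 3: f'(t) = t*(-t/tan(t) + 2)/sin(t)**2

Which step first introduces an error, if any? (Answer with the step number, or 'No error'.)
Step 3

Step 3 is incorrect due to a wrong exponent.
The step shows: t*(-t/tan(t) + 2)/sin(t)**2
The correct value should be: t*(-t/tan(t) + 2)/sin(t)

Explanation: The exponent -1 on sin(t) was incorrectly written as -2: the term t*(-t/tan(t) + 2)/sin(t) was incorrectly written as t*(-t/tan(t) + 2)/sin(t)**2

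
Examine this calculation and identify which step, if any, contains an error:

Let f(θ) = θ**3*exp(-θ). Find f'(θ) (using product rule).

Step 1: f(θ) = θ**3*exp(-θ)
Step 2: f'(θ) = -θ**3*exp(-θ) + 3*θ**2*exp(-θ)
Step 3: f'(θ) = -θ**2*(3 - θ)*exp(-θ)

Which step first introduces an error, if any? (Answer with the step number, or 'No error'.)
Step 3

Step 3 is incorrect due to a sign flip.
The step shows: -θ**2*(3 - θ)*exp(-θ)
The correct value should be: θ**2*(3 - θ)*exp(-θ)

Explanation: The sign of the whole expression was flipped: the term θ**2*(3 - θ)*exp(-θ) was incorrectly written as -θ**2*(3 - θ)*exp(-θ)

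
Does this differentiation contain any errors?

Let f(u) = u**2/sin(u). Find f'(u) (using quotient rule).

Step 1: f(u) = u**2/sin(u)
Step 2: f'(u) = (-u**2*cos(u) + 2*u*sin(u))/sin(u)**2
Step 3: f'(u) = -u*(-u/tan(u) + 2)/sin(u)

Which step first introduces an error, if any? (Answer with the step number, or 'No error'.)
Step 3

Step 3 is incorrect due to a sign flip.
The step shows: -u*(-u/tan(u) + 2)/sin(u)
The correct value should be: u*(-u/tan(u) + 2)/sin(u)

Explanation: The sign of the whole expression was flipped: the term u*(-u/tan(u) + 2)/sin(u) was incorrectly written as -u*(-u/tan(u) + 2)/sin(u)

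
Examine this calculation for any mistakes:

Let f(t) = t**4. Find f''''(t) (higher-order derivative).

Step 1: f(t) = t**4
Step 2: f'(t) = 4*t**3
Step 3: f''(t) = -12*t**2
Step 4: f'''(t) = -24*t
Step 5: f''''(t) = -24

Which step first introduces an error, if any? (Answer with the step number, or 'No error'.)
Step 3

Step 3 is incorrect due to a sign flip.
The step shows: -12*t**2
The correct value should be: 12*t**2

Explanation: The sign of the whole expression was flipped: the term 12*t**2 was incorrectly written as -12*t**2
The later steps are derived from this incorrect expression, so the error originates in Step 3.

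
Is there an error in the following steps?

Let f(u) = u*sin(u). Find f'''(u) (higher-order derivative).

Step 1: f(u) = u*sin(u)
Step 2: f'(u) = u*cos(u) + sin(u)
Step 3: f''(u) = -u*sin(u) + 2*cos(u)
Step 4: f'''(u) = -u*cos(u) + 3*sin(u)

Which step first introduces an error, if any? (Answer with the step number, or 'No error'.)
Step 4

Step 4 is incorrect due to a sign flip.
The step shows: -u*cos(u) + 3*sin(u)
The correct value should be: -u*cos(u) - 3*sin(u)

Explanation: The sign of one term was flipped: the term -3*sin(u) was incorrectly written as 3*sin(u)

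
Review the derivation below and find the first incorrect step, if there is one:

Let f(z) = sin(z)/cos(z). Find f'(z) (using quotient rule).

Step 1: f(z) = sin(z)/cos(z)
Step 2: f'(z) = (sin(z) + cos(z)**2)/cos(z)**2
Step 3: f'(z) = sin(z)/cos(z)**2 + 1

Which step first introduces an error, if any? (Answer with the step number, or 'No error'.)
Step 2

Step 2 is incorrect due to a wrong exponent.
The step shows: (sin(z) + cos(z)**2)/cos(z)**2
The correct value should be: (sin(z)**2 + cos(z)**2)/cos(z)**2

Explanation: The exponent 2 on sin(z) was incorrectly written as 1: the term (sin(z)**2 + cos(z)**2)/cos(z)**2 was incorrectly written as (sin(z) + cos(z)**2)/cos(z)**2
The later steps are derived from this incorrect expression, so the error originates in Step 2.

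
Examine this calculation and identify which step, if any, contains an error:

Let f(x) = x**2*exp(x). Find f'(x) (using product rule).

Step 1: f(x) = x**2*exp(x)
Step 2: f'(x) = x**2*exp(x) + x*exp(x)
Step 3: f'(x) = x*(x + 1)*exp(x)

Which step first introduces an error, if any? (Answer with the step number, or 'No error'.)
Step 2

Step 2 is incorrect due to a wrong coefficient.
The step shows: x**2*exp(x) + x*exp(x)
The correct value should be: x**2*exp(x) + 2*x*exp(x)

Explanation: The coefficient 2 was incorrectly written as 1: the term 2*x*exp(x) was incorrectly written as x*exp(x)
The later steps are derived from this incorrect expression, so the error originates in Step 2.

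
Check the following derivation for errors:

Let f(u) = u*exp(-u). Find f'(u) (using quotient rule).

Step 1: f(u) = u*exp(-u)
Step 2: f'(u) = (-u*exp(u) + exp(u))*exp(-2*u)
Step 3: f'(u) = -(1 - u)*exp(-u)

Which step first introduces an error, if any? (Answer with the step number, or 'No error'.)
Step 3

Step 3 is incorrect due to a sign flip.
The step shows: -(1 - u)*exp(-u)
The correct value should be: (1 - u)*exp(-u)

Explanation: The sign of the whole expression was flipped: the term (1 - u)*exp(-u) was incorrectly written as -(1 - u)*exp(-u)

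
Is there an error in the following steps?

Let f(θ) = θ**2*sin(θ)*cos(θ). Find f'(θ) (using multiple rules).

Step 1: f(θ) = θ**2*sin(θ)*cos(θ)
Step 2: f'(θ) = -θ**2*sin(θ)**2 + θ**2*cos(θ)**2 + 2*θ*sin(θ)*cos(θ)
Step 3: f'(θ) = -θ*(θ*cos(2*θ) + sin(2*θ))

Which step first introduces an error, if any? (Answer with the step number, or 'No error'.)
Step 3

Step 3 is incorrect due to a sign flip.
The step shows: -θ*(θ*cos(2*θ) + sin(2*θ))
The correct value should be: θ*(θ*cos(2*θ) + sin(2*θ))

Explanation: The sign of the whole expression was flipped: the term θ*(θ*cos(2*θ) + sin(2*θ)) was incorrectly written as -θ*(θ*cos(2*θ) + sin(2*θ))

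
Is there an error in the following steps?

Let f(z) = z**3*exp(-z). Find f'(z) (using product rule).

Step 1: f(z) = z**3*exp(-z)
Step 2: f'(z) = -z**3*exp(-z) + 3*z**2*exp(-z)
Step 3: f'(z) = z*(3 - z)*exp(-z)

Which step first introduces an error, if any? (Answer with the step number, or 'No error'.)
Step 3

Step 3 is incorrect due to a wrong exponent.
The step shows: z*(3 - z)*exp(-z)
The correct value should be: z**2*(3 - z)*exp(-z)

Explanation: The exponent 2 on z was incorrectly written as 1: the term z**2*(3 - z)*exp(-z) was incorrectly written as z*(3 - z)*exp(-z)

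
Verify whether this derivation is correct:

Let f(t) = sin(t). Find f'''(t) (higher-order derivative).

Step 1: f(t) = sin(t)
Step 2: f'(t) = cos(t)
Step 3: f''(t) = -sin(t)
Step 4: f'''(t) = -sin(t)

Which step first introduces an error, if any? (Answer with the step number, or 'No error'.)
Step 4

Step 4 is incorrect due to a wrong trig function.
The step shows: -sin(t)
The correct value should be: -cos(t)

Explanation: cos(t) was incorrectly written as sin(t): the term -cos(t) was incorrectly written as -sin(t)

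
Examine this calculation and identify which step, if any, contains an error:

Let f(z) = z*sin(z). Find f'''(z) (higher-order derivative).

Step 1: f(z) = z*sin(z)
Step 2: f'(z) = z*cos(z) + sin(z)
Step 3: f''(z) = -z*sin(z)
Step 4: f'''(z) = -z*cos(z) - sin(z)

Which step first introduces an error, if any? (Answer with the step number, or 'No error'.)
Step 3

Step 3 is incorrect due to a dropped term.
The step shows: -z*sin(z)
The correct value should be: -z*sin(z) + 2*cos(z)

Explanation: A term was dropped: the term 2*cos(z) was incorrectly omitted
The later steps are derived from this incorrect expression, so the error originates in Step 3.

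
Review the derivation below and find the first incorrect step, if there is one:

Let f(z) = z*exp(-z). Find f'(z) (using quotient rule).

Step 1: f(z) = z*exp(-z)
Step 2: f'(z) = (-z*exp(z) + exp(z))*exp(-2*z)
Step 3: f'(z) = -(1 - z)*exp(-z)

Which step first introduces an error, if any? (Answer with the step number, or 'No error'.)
Step 3

Step 3 is incorrect due to a sign flip.
The step shows: -(1 - z)*exp(-z)
The correct value should be: (1 - z)*exp(-z)

Explanation: The sign of the whole expression was flipped: the term (1 - z)*exp(-z) was incorrectly written as -(1 - z)*exp(-z)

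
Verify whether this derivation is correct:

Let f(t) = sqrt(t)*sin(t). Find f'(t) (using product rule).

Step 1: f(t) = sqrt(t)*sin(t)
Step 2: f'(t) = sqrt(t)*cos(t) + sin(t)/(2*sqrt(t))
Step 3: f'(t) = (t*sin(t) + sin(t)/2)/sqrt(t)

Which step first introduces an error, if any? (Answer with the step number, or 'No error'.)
Step 3

Step 3 is incorrect due to a wrong trig function.
The step shows: (t*sin(t) + sin(t)/2)/sqrt(t)
The correct value should be: (t*cos(t) + sin(t)/2)/sqrt(t)

Explanation: cos(t) was incorrectly written as sin(t): the term (t*cos(t) + sin(t)/2)/sqrt(t) was incorrectly written as (t*sin(t) + sin(t)/2)/sqrt(t)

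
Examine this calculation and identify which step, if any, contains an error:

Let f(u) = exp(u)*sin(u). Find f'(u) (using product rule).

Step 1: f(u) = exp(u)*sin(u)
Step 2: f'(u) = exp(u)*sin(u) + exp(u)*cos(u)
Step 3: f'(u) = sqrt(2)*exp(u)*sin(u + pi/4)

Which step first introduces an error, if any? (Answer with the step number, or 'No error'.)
No error

All steps in this derivation are correct.
The final answer f'(u) = sqrt(2)*exp(u)*sin(u + pi/4) is valid.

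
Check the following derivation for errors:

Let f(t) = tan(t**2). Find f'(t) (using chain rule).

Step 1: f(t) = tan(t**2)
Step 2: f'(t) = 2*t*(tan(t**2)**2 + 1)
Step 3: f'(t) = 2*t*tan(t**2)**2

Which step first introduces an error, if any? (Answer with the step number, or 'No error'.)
Step 3

Step 3 is incorrect due to a dropped term.
The step shows: 2*t*tan(t**2)**2
The correct value should be: 2*t*tan(t**2)**2 + 2*t

Explanation: A term was dropped: the term 2*t was incorrectly omitted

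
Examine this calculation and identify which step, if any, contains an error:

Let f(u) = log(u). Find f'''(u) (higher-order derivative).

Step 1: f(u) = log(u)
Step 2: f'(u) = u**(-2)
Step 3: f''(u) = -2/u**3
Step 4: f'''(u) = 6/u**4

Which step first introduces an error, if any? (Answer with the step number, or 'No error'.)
Step 2

Step 2 is incorrect due to a wrong exponent.
The step shows: u**(-2)
The correct value should be: 1/u

Explanation: The exponent -1 on u was incorrectly written as -2: the term 1/u was incorrectly written as u**(-2)
The later steps are derived from this incorrect expression, so the error originates in Step 2.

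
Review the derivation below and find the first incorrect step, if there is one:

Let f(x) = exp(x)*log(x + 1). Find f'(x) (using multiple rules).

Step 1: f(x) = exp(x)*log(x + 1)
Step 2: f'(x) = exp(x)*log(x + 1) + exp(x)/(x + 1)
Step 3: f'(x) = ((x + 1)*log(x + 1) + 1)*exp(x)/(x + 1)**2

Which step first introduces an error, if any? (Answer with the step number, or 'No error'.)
Step 3

Step 3 is incorrect due to a wrong exponent.
The step shows: ((x + 1)*log(x + 1) + 1)*exp(x)/(x + 1)**2
The correct value should be: ((x + 1)*log(x + 1) + 1)*exp(x)/(x + 1)

Explanation: The exponent -1 on x + 1 was incorrectly written as -2: the term ((x + 1)*log(x + 1) + 1)*exp(x)/(x + 1) was incorrectly written as ((x + 1)*log(x + 1) + 1)*exp(x)/(x + 1)**2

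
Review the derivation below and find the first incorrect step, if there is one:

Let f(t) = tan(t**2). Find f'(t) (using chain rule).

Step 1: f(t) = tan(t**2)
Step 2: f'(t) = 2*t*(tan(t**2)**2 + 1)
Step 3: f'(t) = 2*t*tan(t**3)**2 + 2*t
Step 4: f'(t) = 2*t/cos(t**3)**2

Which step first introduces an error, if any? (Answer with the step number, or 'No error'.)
Step 3

Step 3 is incorrect due to a wrong exponent.
The step shows: 2*t*tan(t**3)**2 + 2*t
The correct value should be: 2*t*tan(t**2)**2 + 2*t

Explanation: The exponent 2 on t was incorrectly written as 3: the term 2*t*tan(t**2)**2 was incorrectly written as 2*t*tan(t**3)**2
The later steps are derived from this incorrect expression, so the error originates in Step 3.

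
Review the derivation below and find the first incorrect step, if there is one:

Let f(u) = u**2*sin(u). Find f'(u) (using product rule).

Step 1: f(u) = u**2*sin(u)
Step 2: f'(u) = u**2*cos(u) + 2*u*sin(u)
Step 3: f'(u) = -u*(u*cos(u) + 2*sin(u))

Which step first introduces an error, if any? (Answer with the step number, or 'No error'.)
Step 3

Step 3 is incorrect due to a sign flip.
The step shows: -u*(u*cos(u) + 2*sin(u))
The correct value should be: u*(u*cos(u) + 2*sin(u))

Explanation: The sign of the whole expression was flipped: the term u*(u*cos(u) + 2*sin(u)) was incorrectly written as -u*(u*cos(u) + 2*sin(u))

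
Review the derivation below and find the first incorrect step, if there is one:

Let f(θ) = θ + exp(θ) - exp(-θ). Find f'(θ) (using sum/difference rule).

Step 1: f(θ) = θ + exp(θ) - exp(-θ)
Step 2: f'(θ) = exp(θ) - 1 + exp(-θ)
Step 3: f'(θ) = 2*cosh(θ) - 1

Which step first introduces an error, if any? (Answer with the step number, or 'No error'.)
Step 2

Step 2 is incorrect due to a sign flip.
The step shows: exp(θ) - 1 + exp(-θ)
The correct value should be: exp(θ) + 1 + exp(-θ)

Explanation: The sign of one term was flipped: the term 1 was incorrectly written as -1
The later steps are derived from this incorrect expression, so the error originates in Step 2.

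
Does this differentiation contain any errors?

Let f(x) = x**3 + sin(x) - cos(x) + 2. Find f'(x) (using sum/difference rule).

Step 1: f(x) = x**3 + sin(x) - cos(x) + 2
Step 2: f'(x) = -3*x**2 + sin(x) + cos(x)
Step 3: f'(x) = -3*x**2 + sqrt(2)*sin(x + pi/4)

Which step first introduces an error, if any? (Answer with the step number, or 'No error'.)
Step 2

Step 2 is incorrect due to a sign flip.
The step shows: -3*x**2 + sin(x) + cos(x)
The correct value should be: 3*x**2 + sin(x) + cos(x)

Explanation: The sign of one term was flipped: the term 3*x**2 was incorrectly written as -3*x**2
The later steps are derived from this incorrect expression, so the error originates in Step 2.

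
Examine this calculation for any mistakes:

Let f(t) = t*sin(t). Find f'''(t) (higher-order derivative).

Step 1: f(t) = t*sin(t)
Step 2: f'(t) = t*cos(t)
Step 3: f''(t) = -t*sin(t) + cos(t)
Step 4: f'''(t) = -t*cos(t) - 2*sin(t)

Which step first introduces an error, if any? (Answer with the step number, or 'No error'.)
Step 2

Step 2 is incorrect due to a dropped term.
The step shows: t*cos(t)
The correct value should be: t*cos(t) + sin(t)

Explanation: A term was dropped: the term sin(t) was incorrectly omitted
The later steps are derived from this incorrect expression, so the error originates in Step 2.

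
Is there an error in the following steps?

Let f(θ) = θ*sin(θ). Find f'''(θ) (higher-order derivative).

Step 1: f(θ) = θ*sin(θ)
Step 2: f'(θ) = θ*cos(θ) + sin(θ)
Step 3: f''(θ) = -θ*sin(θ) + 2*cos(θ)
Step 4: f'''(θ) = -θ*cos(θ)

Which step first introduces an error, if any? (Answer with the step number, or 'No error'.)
Step 4

Step 4 is incorrect due to a dropped term.
The step shows: -θ*cos(θ)
The correct value should be: -θ*cos(θ) - 3*sin(θ)

Explanation: A term was dropped: the term -3*sin(θ) was incorrectly omitted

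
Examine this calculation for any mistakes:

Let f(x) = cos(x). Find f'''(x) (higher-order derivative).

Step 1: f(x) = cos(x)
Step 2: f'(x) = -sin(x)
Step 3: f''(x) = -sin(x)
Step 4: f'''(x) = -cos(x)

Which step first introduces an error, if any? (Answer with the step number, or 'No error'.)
Step 3

Step 3 is incorrect due to a wrong trig function.
The step shows: -sin(x)
The correct value should be: -cos(x)

Explanation: cos(x) was incorrectly written as sin(x): the term -cos(x) was incorrectly written as -sin(x)
The later steps are derived from this incorrect expression, so the error originates in Step 3.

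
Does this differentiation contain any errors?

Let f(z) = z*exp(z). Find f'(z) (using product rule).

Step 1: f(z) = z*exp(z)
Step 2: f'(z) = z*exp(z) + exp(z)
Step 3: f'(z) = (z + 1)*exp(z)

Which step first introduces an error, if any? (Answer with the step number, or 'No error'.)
No error

All steps in this derivation are correct.
The final answer f'(z) = (z + 1)*exp(z) is valid.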